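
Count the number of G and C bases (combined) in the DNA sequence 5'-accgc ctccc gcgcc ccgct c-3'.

T=2, C=14, A=1, G=4
Total G or C: 4 + 14 = 18

18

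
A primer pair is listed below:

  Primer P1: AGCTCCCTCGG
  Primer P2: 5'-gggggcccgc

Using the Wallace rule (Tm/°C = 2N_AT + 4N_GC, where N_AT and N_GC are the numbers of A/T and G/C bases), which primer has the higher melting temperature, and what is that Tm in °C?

Primer P1: A+T=3, G+C=8 → Tm = 2(3)+4(8) = 38°C
Primer P2: A+T=0, G+C=10 → Tm = 2(0)+4(10) = 40°C
38°C vs 40°C → primer P2 is higher.

Primer P2, 40°C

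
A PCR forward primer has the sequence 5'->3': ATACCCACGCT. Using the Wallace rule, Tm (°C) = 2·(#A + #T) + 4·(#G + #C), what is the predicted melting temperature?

34°C

Counting bases: C=5, G=1, A=3, T=2
AT pairs contribute 5, GC pairs contribute 6.
Tm = 4·6 + 2·5 = 24 + 10 = 34°C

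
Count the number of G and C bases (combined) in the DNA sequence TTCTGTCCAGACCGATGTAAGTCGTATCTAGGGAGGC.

19

Scanning the sequence gives A=8, T=10, G=11, C=8.
G+C = 11 + 8 = 19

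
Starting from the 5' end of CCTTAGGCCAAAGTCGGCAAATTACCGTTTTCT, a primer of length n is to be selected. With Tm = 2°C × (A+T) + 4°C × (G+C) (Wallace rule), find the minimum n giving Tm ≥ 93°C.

First 31 bases: CCTTAGGCCAAAGTCGGCAAATTACCGTTTT → Tm = 90°C (< 93°C)
First 32 bases: CCTTAGGCCAAAGTCGGCAAATTACCGTTTTC → Tm = 94°C (≥ 93°C)
Each additional base adds 2°C (A/T) or 4°C (G/C), so Tm is non-decreasing in n; n = 32 is the first length to reach 93°C.

n = 32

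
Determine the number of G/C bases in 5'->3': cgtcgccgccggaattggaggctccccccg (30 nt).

23

Counting bases: A=3, T=4, G=10, C=13
G+C = 10 + 13 = 23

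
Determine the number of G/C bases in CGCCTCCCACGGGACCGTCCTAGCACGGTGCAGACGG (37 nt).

A=6, C=15, G=12, T=4
G+C = 12 + 15 = 27

27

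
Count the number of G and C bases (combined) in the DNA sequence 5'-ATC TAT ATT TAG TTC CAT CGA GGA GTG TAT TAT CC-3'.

12

Scanning the sequence gives T=14, C=6, A=9, G=6.
G+C = 6 + 6 = 12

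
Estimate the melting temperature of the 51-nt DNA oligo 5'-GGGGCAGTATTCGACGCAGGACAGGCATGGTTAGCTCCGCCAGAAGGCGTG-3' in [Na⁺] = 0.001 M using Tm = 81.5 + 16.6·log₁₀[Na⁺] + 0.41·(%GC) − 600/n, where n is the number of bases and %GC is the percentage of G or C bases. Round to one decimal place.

Length n = 51. Scanning the sequence gives T=8, A=11, G=20, C=12.
G+C = 32, so %GC = 32/51 × 100 = 62.745%
Salt term: 16.6 × (-3) = -49.8
GC term: 0.41 × 62.745 = 25.725; length term: −600/51 = −11.765
Tm = 81.5 + (-49.8) + 25.725 − 11.765 = 45.66 → 45.7°C

45.7°C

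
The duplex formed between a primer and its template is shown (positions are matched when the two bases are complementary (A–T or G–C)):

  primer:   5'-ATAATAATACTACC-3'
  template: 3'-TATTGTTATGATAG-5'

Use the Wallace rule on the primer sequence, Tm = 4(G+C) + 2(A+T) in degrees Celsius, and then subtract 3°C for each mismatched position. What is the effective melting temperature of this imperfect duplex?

28°C

Primer base counts: A=7, T=4, G=0, C=3 → A+T=11, G+C=3
Perfect-match Tm = 2(11) + 4(3) = 22 + 12 = 34°C
Mismatches (positions where the bases are not complementary): 2 (at positions 5, 13)
Effective Tm = 34 − 2×3 = 34 − 6 = 28°C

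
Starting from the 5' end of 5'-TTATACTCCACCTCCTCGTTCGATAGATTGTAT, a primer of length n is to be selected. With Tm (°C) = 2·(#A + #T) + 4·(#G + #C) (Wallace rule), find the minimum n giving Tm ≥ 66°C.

n = 22

First 21 bases: TTATACTCCACCTCCTCGTTC → Tm = 62°C (< 66°C)
First 22 bases: TTATACTCCACCTCCTCGTTCG → Tm = 66°C (≥ 66°C)
Since every base adds ≥2°C, Tm only increases with n, so the threshold is first crossed at n = 22.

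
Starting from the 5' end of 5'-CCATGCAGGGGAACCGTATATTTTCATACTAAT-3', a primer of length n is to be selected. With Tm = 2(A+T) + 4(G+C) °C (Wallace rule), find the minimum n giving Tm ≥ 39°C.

n = 12

First 11 bases: CCATGCAGGGG → Tm = 38°C (< 39°C)
First 12 bases: CCATGCAGGGGA → Tm = 40°C (≥ 39°C)
Each additional base adds 2°C (A/T) or 4°C (G/C), so Tm is non-decreasing in n; n = 12 is the first length to reach 39°C.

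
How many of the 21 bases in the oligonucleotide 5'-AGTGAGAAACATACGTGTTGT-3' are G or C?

8

Scanning the sequence gives A=7, C=2, G=6, T=6.
Total G or C: 6 + 2 = 8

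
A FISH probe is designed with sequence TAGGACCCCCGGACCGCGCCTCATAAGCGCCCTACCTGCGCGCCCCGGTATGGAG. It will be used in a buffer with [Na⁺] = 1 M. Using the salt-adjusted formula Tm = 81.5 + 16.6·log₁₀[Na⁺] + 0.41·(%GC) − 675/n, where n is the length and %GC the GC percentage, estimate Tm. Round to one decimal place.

98.3°C

Length n = 55. Counting bases: C=23, G=16, A=9, T=7
G+C = 39, so %GC = 39/55 × 100 = 70.909%
Salt term: 16.6 × (0) = 0
GC term: 0.41 × 70.909 = 29.073; length term: −675/55 = −12.273
Tm = 81.5 + (0) + 29.073 − 12.273 = 98.3 → 98.3°C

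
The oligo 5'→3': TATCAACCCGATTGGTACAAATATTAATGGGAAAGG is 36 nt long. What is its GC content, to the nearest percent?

Base counts: C=5, T=9, G=8, A=14
G+C = 8 + 5 = 13 out of 36 bases
%GC = 13/36 × 100 = 36.11% ≈ 36%

36%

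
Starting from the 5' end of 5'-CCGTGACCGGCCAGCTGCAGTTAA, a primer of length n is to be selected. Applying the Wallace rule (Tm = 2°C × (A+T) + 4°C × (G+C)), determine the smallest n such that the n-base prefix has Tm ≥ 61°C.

n = 18

First 17 bases: CCGTGACCGGCCAGCTG → Tm = 60°C (< 61°C)
First 18 bases: CCGTGACCGGCCAGCTGC → Tm = 64°C (≥ 61°C)
Since every base adds ≥2°C, Tm only increases with n, so the threshold is first crossed at n = 18.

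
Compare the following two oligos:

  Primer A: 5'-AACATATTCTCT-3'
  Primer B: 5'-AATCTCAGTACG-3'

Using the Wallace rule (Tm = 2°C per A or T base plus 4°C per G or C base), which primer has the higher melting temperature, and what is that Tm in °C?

Primer A: A+T=9, G+C=3 → Tm = 2(9)+4(3) = 30°C
Primer B: A+T=7, G+C=5 → Tm = 2(7)+4(5) = 34°C
30°C vs 34°C → primer B is higher.

Primer B, 34°C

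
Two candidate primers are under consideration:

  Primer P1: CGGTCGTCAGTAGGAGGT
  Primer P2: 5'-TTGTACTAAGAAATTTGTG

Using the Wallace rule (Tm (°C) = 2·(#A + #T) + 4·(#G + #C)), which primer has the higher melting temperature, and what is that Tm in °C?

Primer P1: A+T=7, G+C=11 → Tm = 2(7)+4(11) = 58°C
Primer P2: A+T=14, G+C=5 → Tm = 2(14)+4(5) = 48°C
58°C vs 48°C → primer P1 is higher.

Primer P1, 58°C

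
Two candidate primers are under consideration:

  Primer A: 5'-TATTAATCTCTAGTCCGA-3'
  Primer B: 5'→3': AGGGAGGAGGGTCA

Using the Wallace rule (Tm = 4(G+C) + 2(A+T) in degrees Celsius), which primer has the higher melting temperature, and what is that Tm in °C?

Primer A, 48°C

Primer A: A+T=12, G+C=6 → Tm = 2(12)+4(6) = 48°C
Primer B: A+T=5, G+C=9 → Tm = 2(5)+4(9) = 46°C
48°C vs 46°C → primer A is higher.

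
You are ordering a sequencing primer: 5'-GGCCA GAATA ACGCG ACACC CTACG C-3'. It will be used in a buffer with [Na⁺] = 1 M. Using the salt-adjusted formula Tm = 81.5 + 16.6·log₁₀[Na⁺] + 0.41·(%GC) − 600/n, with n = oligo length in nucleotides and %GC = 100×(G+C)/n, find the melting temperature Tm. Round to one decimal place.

83.7°C

Length n = 26. G=6, C=10, T=2, A=8
G+C = 16, so %GC = 16/26 × 100 = 61.538%
Salt term: 16.6 × (0) = 0
GC term: 0.41 × 61.538 = 25.231; length term: −600/26 = −23.077
Tm = 81.5 + (0) + 25.231 − 23.077 = 83.654 → 83.7°C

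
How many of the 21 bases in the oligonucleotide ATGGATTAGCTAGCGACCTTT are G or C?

9

G=5, C=4, A=5, T=7
Total G or C: 5 + 4 = 9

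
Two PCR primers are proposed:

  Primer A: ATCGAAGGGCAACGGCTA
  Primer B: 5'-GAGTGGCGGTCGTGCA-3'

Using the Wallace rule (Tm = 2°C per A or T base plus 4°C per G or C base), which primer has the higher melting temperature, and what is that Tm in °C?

Primer A, 56°C

Primer A: A+T=8, G+C=10 → Tm = 2(8)+4(10) = 56°C
Primer B: A+T=5, G+C=11 → Tm = 2(5)+4(11) = 54°C
56°C vs 54°C → primer A is higher.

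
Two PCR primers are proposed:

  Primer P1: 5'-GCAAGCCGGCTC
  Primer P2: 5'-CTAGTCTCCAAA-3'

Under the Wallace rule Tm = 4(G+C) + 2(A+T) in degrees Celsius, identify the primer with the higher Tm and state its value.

Primer P1: A+T=3, G+C=9 → Tm = 2(3)+4(9) = 42°C
Primer P2: A+T=7, G+C=5 → Tm = 2(7)+4(5) = 34°C
42°C vs 34°C → primer P1 is higher.

Primer P1, 42°C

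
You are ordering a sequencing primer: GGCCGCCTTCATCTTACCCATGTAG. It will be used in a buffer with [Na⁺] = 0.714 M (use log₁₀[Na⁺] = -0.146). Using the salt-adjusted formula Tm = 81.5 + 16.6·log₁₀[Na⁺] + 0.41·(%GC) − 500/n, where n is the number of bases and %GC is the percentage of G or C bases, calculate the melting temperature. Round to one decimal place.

Length n = 25. Base counts: G=5, T=7, A=4, C=9
G+C = 14, so %GC = 14/25 × 100 = 56%
Salt term: 16.6 × (-0.146) = -2.424
GC term: 0.41 × 56 = 22.96; length term: −500/25 = −20
Tm = 81.5 + (-2.424) + 22.96 − 20 = 82.036 → 82.0°C

82.0°C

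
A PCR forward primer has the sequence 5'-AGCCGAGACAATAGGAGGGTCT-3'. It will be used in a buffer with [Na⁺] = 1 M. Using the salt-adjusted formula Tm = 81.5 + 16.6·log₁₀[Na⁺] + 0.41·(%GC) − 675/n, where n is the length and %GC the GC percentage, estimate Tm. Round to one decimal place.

73.2°C

Length n = 22. Scanning the sequence gives C=4, G=8, T=3, A=7.
G+C = 12, so %GC = 12/22 × 100 = 54.545%
Salt term: 16.6 × (0) = 0
GC term: 0.41 × 54.545 = 22.363; length term: −675/22 = −30.682
Tm = 81.5 + (0) + 22.363 − 30.682 = 73.181 → 73.2°C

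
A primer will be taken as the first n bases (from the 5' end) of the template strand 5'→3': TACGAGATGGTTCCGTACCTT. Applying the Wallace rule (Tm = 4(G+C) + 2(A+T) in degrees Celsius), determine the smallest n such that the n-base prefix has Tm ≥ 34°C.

n = 12

First 11 bases: TACGAGATGGT → Tm = 32°C (< 34°C)
First 12 bases: TACGAGATGGTT → Tm = 34°C (≥ 34°C)
Since every base adds ≥2°C, Tm only increases with n, so the threshold is first crossed at n = 12.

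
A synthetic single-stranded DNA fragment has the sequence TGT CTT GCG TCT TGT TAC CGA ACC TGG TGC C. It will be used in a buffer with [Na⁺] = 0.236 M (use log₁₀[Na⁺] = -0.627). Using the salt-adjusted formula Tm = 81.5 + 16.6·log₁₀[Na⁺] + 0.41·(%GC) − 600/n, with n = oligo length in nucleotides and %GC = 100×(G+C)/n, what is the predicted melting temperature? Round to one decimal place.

Length n = 31. Counting bases: T=11, G=8, C=9, A=3
G+C = 17, so %GC = 17/31 × 100 = 54.839%
Salt term: 16.6 × (-0.627) = -10.408
GC term: 0.41 × 54.839 = 22.484; length term: −600/31 = −19.355
Tm = 81.5 + (-10.408) + 22.484 − 19.355 = 74.221 → 74.2°C

74.2°C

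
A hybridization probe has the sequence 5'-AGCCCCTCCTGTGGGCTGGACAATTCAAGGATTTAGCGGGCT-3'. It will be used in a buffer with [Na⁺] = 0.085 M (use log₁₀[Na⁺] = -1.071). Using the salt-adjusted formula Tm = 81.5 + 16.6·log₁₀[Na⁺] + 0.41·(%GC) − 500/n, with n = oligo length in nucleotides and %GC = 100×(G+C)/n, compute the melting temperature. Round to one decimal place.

Length n = 42. Counting bases: A=8, T=10, C=11, G=13
G+C = 24, so %GC = 24/42 × 100 = 57.143%
Salt term: 16.6 × (-1.071) = -17.779
GC term: 0.41 × 57.143 = 23.429; length term: −500/42 = −11.905
Tm = 81.5 + (-17.779) + 23.429 − 11.905 = 75.245 → 75.2°C

75.2°C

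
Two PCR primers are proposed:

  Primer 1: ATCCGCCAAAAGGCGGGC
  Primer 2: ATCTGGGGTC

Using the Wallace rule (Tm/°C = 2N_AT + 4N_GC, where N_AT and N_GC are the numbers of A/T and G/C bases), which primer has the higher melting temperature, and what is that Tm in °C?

Primer 1, 60°C

Primer 1: A+T=6, G+C=12 → Tm = 2(6)+4(12) = 60°C
Primer 2: A+T=4, G+C=6 → Tm = 2(4)+4(6) = 32°C
60°C vs 32°C → primer 1 is higher.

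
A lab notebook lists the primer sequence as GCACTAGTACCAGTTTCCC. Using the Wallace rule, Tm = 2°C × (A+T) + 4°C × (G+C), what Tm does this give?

58°C

Counting bases: C=7, T=5, A=4, G=3
So N_AT = 9 and N_GC = 10.
Tm = 2×9 + 4×10 = 58°C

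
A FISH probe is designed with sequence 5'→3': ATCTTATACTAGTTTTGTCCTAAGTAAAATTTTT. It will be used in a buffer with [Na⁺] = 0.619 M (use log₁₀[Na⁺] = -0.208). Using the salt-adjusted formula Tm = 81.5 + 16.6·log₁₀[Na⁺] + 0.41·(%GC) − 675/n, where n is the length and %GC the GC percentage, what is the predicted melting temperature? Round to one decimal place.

Length n = 34. Base counts: G=3, A=10, T=17, C=4
G+C = 7, so %GC = 7/34 × 100 = 20.588%
Salt term: 16.6 × (-0.208) = -3.453
GC term: 0.41 × 20.588 = 8.441; length term: −675/34 = −19.853
Tm = 81.5 + (-3.453) + 8.441 − 19.853 = 66.635 → 66.6°C

66.6°C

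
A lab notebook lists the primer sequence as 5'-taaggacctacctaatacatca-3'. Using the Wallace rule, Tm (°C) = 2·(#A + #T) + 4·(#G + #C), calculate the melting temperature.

60°C

Counting bases: G=2, T=5, C=6, A=9
So N_AT = 14 and N_GC = 8.
Tm = 2×14 + 4×8 = 60°C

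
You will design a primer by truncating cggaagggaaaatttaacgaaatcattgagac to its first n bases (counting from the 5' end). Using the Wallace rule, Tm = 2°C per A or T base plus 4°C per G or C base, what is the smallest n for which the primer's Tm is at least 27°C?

n = 8

First 7 bases: CGGAAGG → Tm = 24°C (< 27°C)
First 8 bases: CGGAAGGG → Tm = 28°C (≥ 27°C)
Since every base adds ≥2°C, Tm only increases with n, so the threshold is first crossed at n = 8.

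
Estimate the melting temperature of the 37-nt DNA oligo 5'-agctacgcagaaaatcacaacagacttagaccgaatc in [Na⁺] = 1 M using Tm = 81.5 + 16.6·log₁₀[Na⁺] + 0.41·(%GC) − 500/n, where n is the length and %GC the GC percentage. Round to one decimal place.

Length n = 37. Base counts: C=10, G=6, A=16, T=5
G+C = 16, so %GC = 16/37 × 100 = 43.243%
Salt term: 16.6 × (0) = 0
GC term: 0.41 × 43.243 = 17.73; length term: −500/37 = −13.514
Tm = 81.5 + (0) + 17.73 − 13.514 = 85.716 → 85.7°C

85.7°C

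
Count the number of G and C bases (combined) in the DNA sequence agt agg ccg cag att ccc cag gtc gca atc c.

Counting bases: A=7, G=8, T=5, C=11
Total G or C: 8 + 11 = 19

19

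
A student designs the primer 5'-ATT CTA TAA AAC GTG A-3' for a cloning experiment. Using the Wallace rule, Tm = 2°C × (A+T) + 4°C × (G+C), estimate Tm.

C=2, A=7, T=5, G=2
AT pairs contribute 12, GC pairs contribute 4.
Tm = 2(12) + 4(4) = 24 + 16 = 40°C

40°C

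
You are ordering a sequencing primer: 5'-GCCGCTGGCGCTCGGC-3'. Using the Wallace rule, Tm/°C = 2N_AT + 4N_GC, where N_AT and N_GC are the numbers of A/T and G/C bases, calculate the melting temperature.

60°C

Base counts: C=7, T=2, G=7, A=0
A+T = 2, G+C = 14
Tm = 2(2) + 4(14) = 4 + 56 = 60°C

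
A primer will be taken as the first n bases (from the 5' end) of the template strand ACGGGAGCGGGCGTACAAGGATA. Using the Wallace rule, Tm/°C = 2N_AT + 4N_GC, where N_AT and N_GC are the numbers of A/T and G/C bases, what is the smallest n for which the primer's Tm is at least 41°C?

n = 12

First 11 bases: ACGGGAGCGGG → Tm = 40°C (< 41°C)
First 12 bases: ACGGGAGCGGGC → Tm = 44°C (≥ 41°C)
Since every base adds ≥2°C, Tm only increases with n, so the threshold is first crossed at n = 12.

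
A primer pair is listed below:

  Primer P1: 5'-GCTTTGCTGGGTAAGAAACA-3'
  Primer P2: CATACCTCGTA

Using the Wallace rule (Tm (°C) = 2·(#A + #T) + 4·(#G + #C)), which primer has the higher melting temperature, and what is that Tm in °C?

Primer P1: A+T=11, G+C=9 → Tm = 2(11)+4(9) = 58°C
Primer P2: A+T=6, G+C=5 → Tm = 2(6)+4(5) = 32°C
58°C vs 32°C → primer P1 is higher.

Primer P1, 58°C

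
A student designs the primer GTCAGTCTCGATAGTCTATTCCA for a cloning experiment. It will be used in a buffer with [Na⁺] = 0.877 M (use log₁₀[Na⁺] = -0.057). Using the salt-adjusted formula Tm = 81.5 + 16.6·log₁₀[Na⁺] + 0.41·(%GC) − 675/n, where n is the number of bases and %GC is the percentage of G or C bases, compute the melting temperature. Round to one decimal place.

Length n = 23. Base counts: A=5, G=4, T=8, C=6
G+C = 10, so %GC = 10/23 × 100 = 43.478%
Salt term: 16.6 × (-0.057) = -0.946
GC term: 0.41 × 43.478 = 17.826; length term: −675/23 = −29.348
Tm = 81.5 + (-0.946) + 17.826 − 29.348 = 69.032 → 69.0°C

69.0°C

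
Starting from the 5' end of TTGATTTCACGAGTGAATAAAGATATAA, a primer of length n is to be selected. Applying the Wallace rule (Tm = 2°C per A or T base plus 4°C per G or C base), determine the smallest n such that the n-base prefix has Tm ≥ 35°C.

n = 13

First 12 bases: TTGATTTCACGA → Tm = 32°C (< 35°C)
First 13 bases: TTGATTTCACGAG → Tm = 36°C (≥ 35°C)
Since every base adds ≥2°C, Tm only increases with n, so the threshold is first crossed at n = 13.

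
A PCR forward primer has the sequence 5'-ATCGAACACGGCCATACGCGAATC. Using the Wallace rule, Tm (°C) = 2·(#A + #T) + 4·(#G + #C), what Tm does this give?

Counting bases: G=5, T=3, C=8, A=8
So N_AT = 11 and N_GC = 13.
Tm = 4·13 + 2·11 = 52 + 22 = 74°C

74°C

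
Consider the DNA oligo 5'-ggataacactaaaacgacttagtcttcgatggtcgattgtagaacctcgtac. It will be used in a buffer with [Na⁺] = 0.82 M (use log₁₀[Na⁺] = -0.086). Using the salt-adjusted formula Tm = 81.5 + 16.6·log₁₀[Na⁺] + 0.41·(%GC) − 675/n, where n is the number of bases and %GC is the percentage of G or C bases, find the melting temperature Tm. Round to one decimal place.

84.4°C

Length n = 52. Base counts: T=14, G=11, A=16, C=11
G+C = 22, so %GC = 22/52 × 100 = 42.308%
Salt term: 16.6 × (-0.086) = -1.428
GC term: 0.41 × 42.308 = 17.346; length term: −675/52 = −12.981
Tm = 81.5 + (-1.428) + 17.346 − 12.981 = 84.437 → 84.4°C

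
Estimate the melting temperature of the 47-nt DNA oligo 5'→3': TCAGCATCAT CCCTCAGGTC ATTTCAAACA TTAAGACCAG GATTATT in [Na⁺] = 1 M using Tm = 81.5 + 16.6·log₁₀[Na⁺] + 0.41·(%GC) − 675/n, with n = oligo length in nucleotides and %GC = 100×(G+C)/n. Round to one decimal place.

Length n = 47. Counting bases: G=6, A=15, T=14, C=12
G+C = 18, so %GC = 18/47 × 100 = 38.298%
Salt term: 16.6 × (0) = 0
GC term: 0.41 × 38.298 = 15.702; length term: −675/47 = −14.362
Tm = 81.5 + (0) + 15.702 − 14.362 = 82.84 → 82.8°C

82.8°C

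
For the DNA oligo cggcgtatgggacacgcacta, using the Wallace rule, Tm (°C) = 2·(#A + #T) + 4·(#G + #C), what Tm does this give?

68°C

Counting bases: A=5, T=3, G=7, C=6
AT pairs contribute 8, GC pairs contribute 13.
Tm = 4·13 + 2·8 = 52 + 16 = 68°C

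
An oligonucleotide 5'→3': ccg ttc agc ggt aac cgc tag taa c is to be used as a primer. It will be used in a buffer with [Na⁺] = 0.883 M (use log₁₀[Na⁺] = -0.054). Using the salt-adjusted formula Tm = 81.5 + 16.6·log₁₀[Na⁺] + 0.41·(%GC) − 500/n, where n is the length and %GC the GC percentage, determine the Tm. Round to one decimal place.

83.6°C

Length n = 25. Scanning the sequence gives T=5, A=6, G=6, C=8.
G+C = 14, so %GC = 14/25 × 100 = 56%
Salt term: 16.6 × (-0.054) = -0.896
GC term: 0.41 × 56 = 22.96; length term: −500/25 = −20
Tm = 81.5 + (-0.896) + 22.96 − 20 = 83.564 → 83.6°C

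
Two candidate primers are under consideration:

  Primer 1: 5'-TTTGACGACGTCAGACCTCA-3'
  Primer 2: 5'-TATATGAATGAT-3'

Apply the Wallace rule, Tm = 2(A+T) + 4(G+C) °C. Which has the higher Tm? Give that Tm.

Primer 1: A+T=10, G+C=10 → Tm = 2(10)+4(10) = 60°C
Primer 2: A+T=10, G+C=2 → Tm = 2(10)+4(2) = 28°C
60°C vs 28°C → primer 1 is higher.

Primer 1, 60°C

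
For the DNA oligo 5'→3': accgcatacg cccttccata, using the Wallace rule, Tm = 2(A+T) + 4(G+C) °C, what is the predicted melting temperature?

62°C

Base counts: C=9, A=5, G=2, T=4
A+T = 9, G+C = 11
Tm = 4·11 + 2·9 = 44 + 18 = 62°C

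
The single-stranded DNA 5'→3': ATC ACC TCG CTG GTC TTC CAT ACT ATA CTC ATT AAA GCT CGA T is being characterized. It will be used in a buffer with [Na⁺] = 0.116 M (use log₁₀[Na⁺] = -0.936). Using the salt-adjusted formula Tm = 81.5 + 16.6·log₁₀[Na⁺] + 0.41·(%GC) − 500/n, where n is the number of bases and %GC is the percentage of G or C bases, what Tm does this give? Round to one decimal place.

71.5°C

Length n = 43. Base counts: C=13, T=14, A=11, G=5
G+C = 18, so %GC = 18/43 × 100 = 41.86%
Salt term: 16.6 × (-0.936) = -15.538
GC term: 0.41 × 41.86 = 17.163; length term: −500/43 = −11.628
Tm = 81.5 + (-15.538) + 17.163 − 11.628 = 71.497 → 71.5°C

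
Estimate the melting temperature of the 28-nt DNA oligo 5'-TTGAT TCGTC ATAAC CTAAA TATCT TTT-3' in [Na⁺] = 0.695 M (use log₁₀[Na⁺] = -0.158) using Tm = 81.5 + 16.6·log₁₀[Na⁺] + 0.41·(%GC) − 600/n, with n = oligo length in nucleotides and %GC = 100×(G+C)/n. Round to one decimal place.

Length n = 28. Scanning the sequence gives T=13, G=2, C=5, A=8.
G+C = 7, so %GC = 7/28 × 100 = 25%
Salt term: 16.6 × (-0.158) = -2.623
GC term: 0.41 × 25 = 10.25; length term: −600/28 = −21.429
Tm = 81.5 + (-2.623) + 10.25 − 21.429 = 67.698 → 67.7°C

67.7°C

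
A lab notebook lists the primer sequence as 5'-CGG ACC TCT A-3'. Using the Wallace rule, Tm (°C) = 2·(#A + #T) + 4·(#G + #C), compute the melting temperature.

Scanning the sequence gives A=2, C=4, T=2, G=2.
AT pairs contribute 4, GC pairs contribute 6.
Tm = 2×4 + 4×6 = 32°C

32°C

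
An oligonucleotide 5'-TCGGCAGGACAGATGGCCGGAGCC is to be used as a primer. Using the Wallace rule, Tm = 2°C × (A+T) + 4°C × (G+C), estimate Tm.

82°C

Base counts: G=10, T=2, C=7, A=5
So N_AT = 7 and N_GC = 17.
Tm = 4·17 + 2·7 = 68 + 14 = 82°C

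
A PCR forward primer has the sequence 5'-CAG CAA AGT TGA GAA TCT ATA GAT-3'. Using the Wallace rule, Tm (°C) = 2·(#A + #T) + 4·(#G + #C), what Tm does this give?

Scanning the sequence gives G=5, A=10, C=3, T=6.
So N_AT = 16 and N_GC = 8.
Tm = 2(16) + 4(8) = 32 + 32 = 64°C

64°C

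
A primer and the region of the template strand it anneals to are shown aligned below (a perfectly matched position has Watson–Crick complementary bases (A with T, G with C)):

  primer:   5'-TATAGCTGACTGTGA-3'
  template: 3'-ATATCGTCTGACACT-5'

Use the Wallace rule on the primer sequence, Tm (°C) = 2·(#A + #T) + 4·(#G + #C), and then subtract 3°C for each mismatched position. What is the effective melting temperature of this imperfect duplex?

39°C

Primer base counts: A=4, T=5, G=4, C=2 → A+T=9, G+C=6
Perfect-match Tm = 2(9) + 4(6) = 18 + 24 = 42°C
Mismatches (positions where the bases are not complementary): 1 (at position 7)
Effective Tm = 42 − 1×3 = 42 − 3 = 39°C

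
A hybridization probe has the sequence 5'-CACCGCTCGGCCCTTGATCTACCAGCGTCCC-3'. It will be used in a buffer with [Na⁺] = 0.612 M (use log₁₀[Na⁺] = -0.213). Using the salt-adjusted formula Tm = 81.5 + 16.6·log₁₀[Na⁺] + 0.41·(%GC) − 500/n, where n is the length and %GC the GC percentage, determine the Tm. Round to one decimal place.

Length n = 31. G=6, T=6, C=15, A=4
G+C = 21, so %GC = 21/31 × 100 = 67.742%
Salt term: 16.6 × (-0.213) = -3.536
GC term: 0.41 × 67.742 = 27.774; length term: −500/31 = −16.129
Tm = 81.5 + (-3.536) + 27.774 − 16.129 = 89.609 → 89.6°C

89.6°C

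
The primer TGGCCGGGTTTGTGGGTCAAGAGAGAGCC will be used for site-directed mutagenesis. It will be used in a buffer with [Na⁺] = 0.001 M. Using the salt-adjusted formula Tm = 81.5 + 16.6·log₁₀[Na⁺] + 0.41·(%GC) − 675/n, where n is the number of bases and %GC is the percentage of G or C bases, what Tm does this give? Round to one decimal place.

33.9°C

Length n = 29. Counting bases: C=5, A=5, T=6, G=13
G+C = 18, so %GC = 18/29 × 100 = 62.069%
Salt term: 16.6 × (-3) = -49.8
GC term: 0.41 × 62.069 = 25.448; length term: −675/29 = −23.276
Tm = 81.5 + (-49.8) + 25.448 − 23.276 = 33.872 → 33.9°C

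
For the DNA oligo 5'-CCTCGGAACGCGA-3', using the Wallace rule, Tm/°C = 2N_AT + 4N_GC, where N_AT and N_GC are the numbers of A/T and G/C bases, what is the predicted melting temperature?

44°C

Scanning the sequence gives A=3, G=4, C=5, T=1.
A+T = 4, G+C = 9
Tm = 4·9 + 2·4 = 36 + 8 = 44°C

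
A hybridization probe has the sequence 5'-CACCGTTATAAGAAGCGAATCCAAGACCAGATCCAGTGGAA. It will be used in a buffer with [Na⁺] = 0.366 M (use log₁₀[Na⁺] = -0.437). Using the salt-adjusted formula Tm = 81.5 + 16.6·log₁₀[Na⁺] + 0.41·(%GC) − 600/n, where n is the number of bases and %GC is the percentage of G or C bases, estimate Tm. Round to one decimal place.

78.6°C

Length n = 41. A=16, G=9, C=10, T=6
G+C = 19, so %GC = 19/41 × 100 = 46.341%
Salt term: 16.6 × (-0.437) = -7.254
GC term: 0.41 × 46.341 = 19; length term: −600/41 = −14.634
Tm = 81.5 + (-7.254) + 19 − 14.634 = 78.612 → 78.6°C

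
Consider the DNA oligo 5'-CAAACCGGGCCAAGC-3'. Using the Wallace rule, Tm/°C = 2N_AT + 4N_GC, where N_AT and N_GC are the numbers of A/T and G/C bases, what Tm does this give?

Counting bases: C=6, T=0, A=5, G=4
So N_AT = 5 and N_GC = 10.
Tm = 2(5) + 4(10) = 10 + 40 = 50°C

50°C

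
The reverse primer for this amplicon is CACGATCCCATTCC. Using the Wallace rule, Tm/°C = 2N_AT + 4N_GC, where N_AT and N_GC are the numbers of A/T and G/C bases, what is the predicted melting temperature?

44°C

Base counts: G=1, T=3, A=3, C=7
AT pairs contribute 6, GC pairs contribute 8.
Tm = 2(6) + 4(8) = 12 + 32 = 44°C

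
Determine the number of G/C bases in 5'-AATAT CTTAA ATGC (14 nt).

Counting bases: A=6, C=2, G=1, T=5
Total G or C: 1 + 2 = 3

3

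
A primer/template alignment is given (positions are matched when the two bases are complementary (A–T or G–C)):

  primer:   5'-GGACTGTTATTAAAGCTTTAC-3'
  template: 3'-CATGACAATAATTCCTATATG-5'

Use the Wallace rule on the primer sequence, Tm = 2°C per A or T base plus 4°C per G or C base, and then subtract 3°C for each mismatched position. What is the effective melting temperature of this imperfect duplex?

Primer base counts: A=6, T=8, G=4, C=3 → A+T=14, G+C=7
Perfect-match Tm = 2(14) + 4(7) = 28 + 28 = 56°C
Mismatches (positions where the bases are not complementary): 4 (at positions 2, 14, 16, 18)
Effective Tm = 56 − 4×3 = 56 − 12 = 44°C

44°C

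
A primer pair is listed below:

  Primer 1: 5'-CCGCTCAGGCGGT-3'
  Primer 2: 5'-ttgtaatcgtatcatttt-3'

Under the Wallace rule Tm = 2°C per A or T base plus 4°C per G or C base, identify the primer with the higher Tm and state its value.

Primer 1: A+T=3, G+C=10 → Tm = 2(3)+4(10) = 46°C
Primer 2: A+T=14, G+C=4 → Tm = 2(14)+4(4) = 44°C
46°C vs 44°C → primer 1 is higher.

Primer 1, 46°C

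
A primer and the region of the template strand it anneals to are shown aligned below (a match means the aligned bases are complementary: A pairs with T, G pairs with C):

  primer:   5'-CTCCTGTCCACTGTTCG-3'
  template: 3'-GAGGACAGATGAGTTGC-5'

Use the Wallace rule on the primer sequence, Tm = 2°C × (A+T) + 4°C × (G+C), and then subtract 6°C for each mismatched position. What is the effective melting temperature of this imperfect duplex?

Primer base counts: A=1, T=6, G=3, C=7 → A+T=7, G+C=10
Perfect-match Tm = 2(7) + 4(10) = 14 + 40 = 54°C
Mismatches (positions where the bases are not complementary): 4 (at positions 9, 13, 14, 15)
Effective Tm = 54 − 4×6 = 54 − 24 = 30°C

30°C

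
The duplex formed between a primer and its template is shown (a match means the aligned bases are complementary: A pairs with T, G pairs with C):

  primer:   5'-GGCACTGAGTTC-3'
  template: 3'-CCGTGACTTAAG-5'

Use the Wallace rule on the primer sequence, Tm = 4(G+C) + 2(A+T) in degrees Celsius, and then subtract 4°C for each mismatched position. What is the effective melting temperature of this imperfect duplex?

Primer base counts: A=2, T=3, G=4, C=3 → A+T=5, G+C=7
Perfect-match Tm = 2(5) + 4(7) = 10 + 28 = 38°C
Mismatches (positions where the bases are not complementary): 1 (at position 9)
Effective Tm = 38 − 1×4 = 38 − 4 = 34°C

34°C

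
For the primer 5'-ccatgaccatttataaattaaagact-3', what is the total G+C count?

7

Base counts: G=2, C=5, A=11, T=8
Total G or C: 2 + 5 = 7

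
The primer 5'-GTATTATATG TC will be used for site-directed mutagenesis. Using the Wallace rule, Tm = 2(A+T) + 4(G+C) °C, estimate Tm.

30°C

Base counts: C=1, T=6, A=3, G=2
AT pairs contribute 9, GC pairs contribute 3.
Tm = 4·3 + 2·9 = 12 + 18 = 30°C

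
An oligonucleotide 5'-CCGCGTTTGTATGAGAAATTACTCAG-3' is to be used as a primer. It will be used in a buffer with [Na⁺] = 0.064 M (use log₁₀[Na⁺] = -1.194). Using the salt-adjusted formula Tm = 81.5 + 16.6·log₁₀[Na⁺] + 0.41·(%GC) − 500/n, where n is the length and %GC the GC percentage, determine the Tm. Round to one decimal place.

Length n = 26. Scanning the sequence gives A=7, G=6, C=5, T=8.
G+C = 11, so %GC = 11/26 × 100 = 42.308%
Salt term: 16.6 × (-1.194) = -19.82
GC term: 0.41 × 42.308 = 17.346; length term: −500/26 = −19.231
Tm = 81.5 + (-19.82) + 17.346 − 19.231 = 59.795 → 59.8°C

59.8°C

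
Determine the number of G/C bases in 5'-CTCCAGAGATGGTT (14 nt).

Counting bases: C=3, G=4, T=4, A=3
Total G or C: 4 + 3 = 7

7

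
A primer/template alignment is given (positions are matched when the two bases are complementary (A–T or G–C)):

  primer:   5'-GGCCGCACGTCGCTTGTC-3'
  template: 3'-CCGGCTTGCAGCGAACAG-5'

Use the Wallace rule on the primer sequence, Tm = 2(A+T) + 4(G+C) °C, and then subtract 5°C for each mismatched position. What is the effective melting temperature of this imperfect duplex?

57°C

Primer base counts: A=1, T=4, G=6, C=7 → A+T=5, G+C=13
Perfect-match Tm = 2(5) + 4(13) = 10 + 52 = 62°C
Mismatches (positions where the bases are not complementary): 1 (at position 6)
Effective Tm = 62 − 1×5 = 62 − 5 = 57°C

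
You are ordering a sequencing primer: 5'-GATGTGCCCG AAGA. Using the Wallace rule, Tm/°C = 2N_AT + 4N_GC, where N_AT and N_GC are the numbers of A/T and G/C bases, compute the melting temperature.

44°C

Counting bases: T=2, G=5, C=3, A=4
So N_AT = 6 and N_GC = 8.
Tm = 4·8 + 2·6 = 32 + 12 = 44°C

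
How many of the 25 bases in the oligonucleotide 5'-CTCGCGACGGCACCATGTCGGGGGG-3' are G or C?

Counting bases: G=11, C=8, A=3, T=3
Total G or C: 11 + 8 = 19

19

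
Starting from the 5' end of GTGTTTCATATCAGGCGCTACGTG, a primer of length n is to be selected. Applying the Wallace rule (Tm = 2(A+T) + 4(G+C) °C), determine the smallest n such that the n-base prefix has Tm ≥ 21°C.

n = 8

First 7 bases: GTGTTTC → Tm = 20°C (< 21°C)
First 8 bases: GTGTTTCA → Tm = 22°C (≥ 21°C)
Each additional base adds 2°C (A/T) or 4°C (G/C), so Tm is non-decreasing in n; n = 8 is the first length to reach 21°C.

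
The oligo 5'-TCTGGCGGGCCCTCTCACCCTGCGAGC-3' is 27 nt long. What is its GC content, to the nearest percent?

74%

Scanning the sequence gives T=5, G=8, A=2, C=12.
G+C = 8 + 12 = 20 out of 27 bases
%GC = 20/27 × 100 = 74.07% ≈ 74%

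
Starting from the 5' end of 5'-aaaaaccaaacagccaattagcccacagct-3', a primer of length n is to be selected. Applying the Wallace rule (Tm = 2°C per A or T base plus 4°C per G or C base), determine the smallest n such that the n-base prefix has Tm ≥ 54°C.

n = 21

First 20 bases: AAAAACCAAACAGCCAATTA → Tm = 52°C (< 54°C)
First 21 bases: AAAAACCAAACAGCCAATTAG → Tm = 56°C (≥ 54°C)
Since every base adds ≥2°C, Tm only increases with n, so the threshold is first crossed at n = 21.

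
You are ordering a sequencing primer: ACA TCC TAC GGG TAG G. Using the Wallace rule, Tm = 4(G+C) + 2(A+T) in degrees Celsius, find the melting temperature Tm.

Scanning the sequence gives T=3, A=4, G=5, C=4.
AT pairs contribute 7, GC pairs contribute 9.
Tm = 4·9 + 2·7 = 36 + 14 = 50°C

50°C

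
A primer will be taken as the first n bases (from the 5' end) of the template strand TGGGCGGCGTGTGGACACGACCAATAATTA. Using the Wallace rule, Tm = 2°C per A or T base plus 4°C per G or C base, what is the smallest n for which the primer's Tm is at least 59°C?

n = 18

First 17 bases: TGGGCGGCGTGTGGACA → Tm = 58°C (< 59°C)
First 18 bases: TGGGCGGCGTGTGGACAC → Tm = 62°C (≥ 59°C)
Since every base adds ≥2°C, Tm only increases with n, so the threshold is first crossed at n = 18.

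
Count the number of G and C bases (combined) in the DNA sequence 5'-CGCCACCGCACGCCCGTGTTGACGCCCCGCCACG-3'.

Counting bases: G=9, A=4, T=3, C=18
Total G or C: 9 + 18 = 27

27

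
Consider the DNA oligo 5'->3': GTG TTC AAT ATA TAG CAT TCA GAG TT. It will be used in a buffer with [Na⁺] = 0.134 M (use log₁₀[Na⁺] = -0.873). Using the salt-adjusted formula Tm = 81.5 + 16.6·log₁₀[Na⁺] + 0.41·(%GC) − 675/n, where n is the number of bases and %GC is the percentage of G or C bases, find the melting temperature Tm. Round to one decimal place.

53.7°C

Length n = 26. G=5, A=8, C=3, T=10
G+C = 8, so %GC = 8/26 × 100 = 30.769%
Salt term: 16.6 × (-0.873) = -14.492
GC term: 0.41 × 30.769 = 12.615; length term: −675/26 = −25.962
Tm = 81.5 + (-14.492) + 12.615 − 25.962 = 53.661 → 53.7°C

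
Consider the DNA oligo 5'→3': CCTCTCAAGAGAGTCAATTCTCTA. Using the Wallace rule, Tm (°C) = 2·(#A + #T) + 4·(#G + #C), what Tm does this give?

68°C

Base counts: G=3, C=7, T=7, A=7
A+T = 14, G+C = 10
Tm = 2×14 + 4×10 = 68°C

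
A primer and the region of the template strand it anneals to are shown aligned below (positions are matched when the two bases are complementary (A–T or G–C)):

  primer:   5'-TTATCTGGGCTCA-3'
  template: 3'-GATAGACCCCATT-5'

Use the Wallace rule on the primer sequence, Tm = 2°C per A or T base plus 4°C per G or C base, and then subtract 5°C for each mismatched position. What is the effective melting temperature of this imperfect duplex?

23°C

Primer base counts: A=2, T=5, G=3, C=3 → A+T=7, G+C=6
Perfect-match Tm = 2(7) + 4(6) = 14 + 24 = 38°C
Mismatches (positions where the bases are not complementary): 3 (at positions 1, 10, 12)
Effective Tm = 38 − 3×5 = 38 − 15 = 23°C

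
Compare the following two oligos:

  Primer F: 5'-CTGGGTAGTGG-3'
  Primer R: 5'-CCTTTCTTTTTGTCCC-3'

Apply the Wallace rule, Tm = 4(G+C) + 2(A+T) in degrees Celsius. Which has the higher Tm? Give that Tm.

Primer F: A+T=4, G+C=7 → Tm = 2(4)+4(7) = 36°C
Primer R: A+T=9, G+C=7 → Tm = 2(9)+4(7) = 46°C
36°C vs 46°C → primer R is higher.

Primer R, 46°C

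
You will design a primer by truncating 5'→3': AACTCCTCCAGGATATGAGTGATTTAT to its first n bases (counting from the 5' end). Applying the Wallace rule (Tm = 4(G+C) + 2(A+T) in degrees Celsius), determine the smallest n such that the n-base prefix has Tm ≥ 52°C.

First 17 bases: AACTCCTCCAGGATATG → Tm = 50°C (< 52°C)
First 18 bases: AACTCCTCCAGGATATGA → Tm = 52°C (≥ 52°C)
Each additional base adds 2°C (A/T) or 4°C (G/C), so Tm is non-decreasing in n; n = 18 is the first length to reach 52°C.

n = 18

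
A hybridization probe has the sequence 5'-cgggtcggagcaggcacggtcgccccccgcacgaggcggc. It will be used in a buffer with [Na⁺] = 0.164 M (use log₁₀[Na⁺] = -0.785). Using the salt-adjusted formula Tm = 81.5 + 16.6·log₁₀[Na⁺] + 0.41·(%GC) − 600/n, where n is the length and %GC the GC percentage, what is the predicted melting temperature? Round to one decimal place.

87.3°C

Length n = 40. Scanning the sequence gives T=2, G=17, A=5, C=16.
G+C = 33, so %GC = 33/40 × 100 = 82.5%
Salt term: 16.6 × (-0.785) = -13.031
GC term: 0.41 × 82.5 = 33.825; length term: −600/40 = −15
Tm = 81.5 + (-13.031) + 33.825 − 15 = 87.294 → 87.3°C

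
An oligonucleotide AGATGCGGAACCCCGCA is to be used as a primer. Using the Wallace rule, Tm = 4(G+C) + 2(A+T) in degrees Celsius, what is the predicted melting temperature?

56°C

G=5, A=5, T=1, C=6
So N_AT = 6 and N_GC = 11.
Tm = 2(6) + 4(11) = 12 + 44 = 56°C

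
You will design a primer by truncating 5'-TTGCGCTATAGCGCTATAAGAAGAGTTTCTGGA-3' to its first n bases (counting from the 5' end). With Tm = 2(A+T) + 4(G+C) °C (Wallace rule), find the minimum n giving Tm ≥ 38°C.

First 12 bases: TTGCGCTATAGC → Tm = 36°C (< 38°C)
First 13 bases: TTGCGCTATAGCG → Tm = 40°C (≥ 38°C)
Since every base adds ≥2°C, Tm only increases with n, so the threshold is first crossed at n = 13.

n = 13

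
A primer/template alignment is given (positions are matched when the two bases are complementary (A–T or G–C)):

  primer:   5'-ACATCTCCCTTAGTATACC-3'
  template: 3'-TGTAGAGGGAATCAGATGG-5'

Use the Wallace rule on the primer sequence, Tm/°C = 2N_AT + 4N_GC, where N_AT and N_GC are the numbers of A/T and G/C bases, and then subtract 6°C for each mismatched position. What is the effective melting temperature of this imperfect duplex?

Primer base counts: A=5, T=6, G=1, C=7 → A+T=11, G+C=8
Perfect-match Tm = 2(11) + 4(8) = 22 + 32 = 54°C
Mismatches (positions where the bases are not complementary): 1 (at position 15)
Effective Tm = 54 − 1×6 = 54 − 6 = 48°C

48°C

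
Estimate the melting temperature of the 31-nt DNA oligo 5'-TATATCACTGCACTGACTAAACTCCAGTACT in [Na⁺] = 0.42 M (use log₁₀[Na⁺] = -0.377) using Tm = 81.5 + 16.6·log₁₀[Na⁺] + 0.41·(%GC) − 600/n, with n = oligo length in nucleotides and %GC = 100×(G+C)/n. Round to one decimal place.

71.8°C

Length n = 31. Base counts: T=9, G=3, C=9, A=10
G+C = 12, so %GC = 12/31 × 100 = 38.71%
Salt term: 16.6 × (-0.377) = -6.258
GC term: 0.41 × 38.71 = 15.871; length term: −600/31 = −19.355
Tm = 81.5 + (-6.258) + 15.871 − 19.355 = 71.758 → 71.8°C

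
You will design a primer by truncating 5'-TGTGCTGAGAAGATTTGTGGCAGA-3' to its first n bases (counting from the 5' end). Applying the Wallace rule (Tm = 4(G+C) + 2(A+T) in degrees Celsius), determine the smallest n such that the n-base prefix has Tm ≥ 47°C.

n = 17

First 16 bases: TGTGCTGAGAAGATTT → Tm = 44°C (< 47°C)
First 17 bases: TGTGCTGAGAAGATTTG → Tm = 48°C (≥ 47°C)
Each additional base adds 2°C (A/T) or 4°C (G/C), so Tm is non-decreasing in n; n = 17 is the first length to reach 47°C.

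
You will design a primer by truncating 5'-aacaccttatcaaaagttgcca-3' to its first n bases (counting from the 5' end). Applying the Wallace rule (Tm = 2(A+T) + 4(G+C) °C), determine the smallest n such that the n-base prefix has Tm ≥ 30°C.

First 10 bases: AACACCTTAT → Tm = 26°C (< 30°C)
First 11 bases: AACACCTTATC → Tm = 30°C (≥ 30°C)
Each additional base adds 2°C (A/T) or 4°C (G/C), so Tm is non-decreasing in n; n = 11 is the first length to reach 30°C.

n = 11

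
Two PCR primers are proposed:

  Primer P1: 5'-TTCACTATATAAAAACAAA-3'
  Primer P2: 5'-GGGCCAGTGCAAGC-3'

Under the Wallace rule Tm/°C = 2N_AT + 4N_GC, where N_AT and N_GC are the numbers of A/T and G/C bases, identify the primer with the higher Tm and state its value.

Primer P2, 48°C

Primer P1: A+T=16, G+C=3 → Tm = 2(16)+4(3) = 44°C
Primer P2: A+T=4, G+C=10 → Tm = 2(4)+4(10) = 48°C
44°C vs 48°C → primer P2 is higher.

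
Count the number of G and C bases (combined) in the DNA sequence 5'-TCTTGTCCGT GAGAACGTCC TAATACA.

12

Base counts: A=7, C=7, G=5, T=8
G+C = 5 + 7 = 12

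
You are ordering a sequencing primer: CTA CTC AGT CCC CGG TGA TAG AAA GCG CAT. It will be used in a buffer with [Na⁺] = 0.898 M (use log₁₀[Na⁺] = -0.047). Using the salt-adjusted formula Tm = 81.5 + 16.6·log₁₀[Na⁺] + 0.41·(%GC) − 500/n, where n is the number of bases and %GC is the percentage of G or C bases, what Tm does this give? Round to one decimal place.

85.9°C

Length n = 30. Scanning the sequence gives G=7, C=9, T=6, A=8.
G+C = 16, so %GC = 16/30 × 100 = 53.333%
Salt term: 16.6 × (-0.047) = -0.78
GC term: 0.41 × 53.333 = 21.867; length term: −500/30 = −16.667
Tm = 81.5 + (-0.78) + 21.867 − 16.667 = 85.92 → 85.9°C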